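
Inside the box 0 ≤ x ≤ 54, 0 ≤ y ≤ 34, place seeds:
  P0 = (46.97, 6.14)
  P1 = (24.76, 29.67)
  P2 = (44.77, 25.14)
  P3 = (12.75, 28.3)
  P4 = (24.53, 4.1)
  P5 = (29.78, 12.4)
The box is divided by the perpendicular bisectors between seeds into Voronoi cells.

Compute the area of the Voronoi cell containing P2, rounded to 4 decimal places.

Area of P2's cell: 333.4208

1. box [0,54]×[0,34]: [(0, 0) (54, 0) (54, 34) (0, 34)]
2. ⊥bis P2·P0 via (45.87,15.64): [(0, 10.3287) (54, 16.5814) (54, 34) (0, 34)]  |A|=1109.4272
3. ⊥bis P2·P1 via (34.765,27.405): [(31.7309, 14.0028) (54, 16.5814) (54, 34) (36.258, 34)]  |A|=371.3429
4. ⊥bis P2·P3 via (28.76,26.72): [(31.7309, 14.0028) (54, 16.5814) (54, 34) (36.258, 34)]  |A|=371.3429
5. ⊥bis P2·P4 via (34.65,14.62): [(32.3677, 16.8155) (34.909, 14.3708) (54, 16.5814) (54, 34) (36.258, 34)]  |A|=366.9906
6. ⊥bis P2·P5 via (37.275,18.77): [(33.7493, 22.9184) (40.4669, 15.0144) (54, 16.5814) (54, 34) (36.258, 34)]  |A|=333.4208
7. canonical 5-gon: [(33.7493, 22.9184) (40.4669, 15.0144) (54, 16.5814) (54, 34) (36.258, 34)]
8. shoelace: 333.4208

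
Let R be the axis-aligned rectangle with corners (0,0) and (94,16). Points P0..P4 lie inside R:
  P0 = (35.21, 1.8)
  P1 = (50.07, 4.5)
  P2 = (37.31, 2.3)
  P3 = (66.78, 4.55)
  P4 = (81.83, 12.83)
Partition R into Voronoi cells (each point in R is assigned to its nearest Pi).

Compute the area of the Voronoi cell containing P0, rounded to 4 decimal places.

1. box [0,94]×[0,16]: [(0, 0) (94, 0) (94, 16) (0, 16)]
2. ⊥bis P0·P1 via (42.64,3.15): [(0, 0) (43.2123, 0) (40.3052, 16) (0, 16)]  |A|=668.1404
3. ⊥bis P0·P2 via (36.26,2.05): [(0, 0) (36.7481, 0) (32.9386, 16) (0, 16)]  |A|=557.4933
4. ⊥bis P0·P3 via (50.995,3.175): [(0, 0) (36.7481, 0) (32.9386, 16) (0, 16)]  |A|=557.4933
5. ⊥bis P0·P4 via (58.52,7.315): [(0, 0) (36.7481, 0) (32.9386, 16) (0, 16)]  |A|=557.4933
6. canonical 4-gon: [(0, 0) (36.7481, 0) (32.9386, 16) (0, 16)]
7. shoelace: 557.4933

Area of P0's cell: 557.4933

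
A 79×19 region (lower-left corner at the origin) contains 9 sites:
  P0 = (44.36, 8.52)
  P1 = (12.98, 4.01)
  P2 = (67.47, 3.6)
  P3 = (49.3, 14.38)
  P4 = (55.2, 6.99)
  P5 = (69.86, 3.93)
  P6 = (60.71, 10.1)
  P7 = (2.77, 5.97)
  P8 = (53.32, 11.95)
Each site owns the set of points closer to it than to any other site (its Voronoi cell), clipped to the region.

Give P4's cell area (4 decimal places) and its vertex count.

Area of P4's cell: 94.7721 (5 vertices)

1. box [0,79]×[0,19]: [(0, 0) (79, 0) (79, 19) (0, 19)]
2. ⊥bis P4·P0 via (49.78,7.755): [(48.6854, 0) (79, 0) (79, 19) (51.3672, 19)]  |A|=550.5004
3. ⊥bis P4·P1 via (34.09,5.5): [(48.6854, 0) (79, 0) (79, 19) (51.3672, 19)]  |A|=550.5004
4. ⊥bis P4·P2 via (61.335,5.295): [(48.6854, 0) (59.8721, 0) (65.1215, 19) (51.3672, 19)]  |A|=236.9391
5. ⊥bis P4·P3 via (52.25,10.685): [(49.9324, 8.8347) (48.6854, 0) (59.8721, 0) (65.1215, 19) (62.6649, 19)]  |A|=179.5165
6. ⊥bis P4·P5 via (62.53,5.46): [(49.9324, 8.8347) (48.6854, 0) (59.8721, 0) (65.1215, 19) (62.6649, 19)]  |A|=179.5165
7. ⊥bis P4·P6 via (57.955,8.545): [(55.3501, 13.1601) (49.9324, 8.8347) (48.6854, 0) (59.8721, 0) (60.8271, 3.4565)]  |A|=108.9427
8. ⊥bis P4·P7 via (28.985,6.48): [(55.3501, 13.1601) (49.9324, 8.8347) (48.6854, 0) (59.8721, 0) (60.8271, 3.4565)]  |A|=108.9427
9. ⊥bis P4·P8 via (54.26,9.47): [(56.8737, 10.4607) (49.7825, 7.7729) (48.6854, 0) (59.8721, 0) (60.8271, 3.4565)]  |A|=94.7721
10. canonical 5-gon: [(56.8737, 10.4607) (49.7825, 7.7729) (48.6854, 0) (59.8721, 0) (60.8271, 3.4565)]
11. shoelace: 94.7721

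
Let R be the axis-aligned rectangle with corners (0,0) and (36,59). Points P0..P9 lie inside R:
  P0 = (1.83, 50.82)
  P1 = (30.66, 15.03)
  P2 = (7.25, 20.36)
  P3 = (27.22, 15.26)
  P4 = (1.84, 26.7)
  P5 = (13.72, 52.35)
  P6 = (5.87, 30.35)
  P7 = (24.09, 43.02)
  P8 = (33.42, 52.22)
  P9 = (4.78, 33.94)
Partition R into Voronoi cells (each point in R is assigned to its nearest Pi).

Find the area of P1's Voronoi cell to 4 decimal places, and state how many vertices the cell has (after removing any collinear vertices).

1. box [0,36]×[0,59]: [(0, 0) (36, 0) (36, 59) (0, 59)]
2. ⊥bis P1·P0 via (16.245,32.925): [(0, 19.8391) (0, 0) (36, 0) (36, 48.8383)]  |A|=1236.1935
3. ⊥bis P1·P2 via (18.955,17.695): [(23.81, 39.0189) (14.9262, 0) (36, 0) (36, 48.8383)]  |A|=708.8068
4. ⊥bis P1·P3 via (28.94,15.145): [(30.9191, 44.7455) (27.9274, 0) (36, 0) (36, 48.8383)]  |A|=304.6774
5. ⊥bis P1·P4 via (16.25,20.865): [(30.9191, 44.7455) (27.9274, 0) (36, 0) (36, 48.8383)]  |A|=304.6774
6. ⊥bis P1·P5 via (22.19,33.69): [(30.43, 37.4302) (27.9274, 0) (36, 0) (36, 39.9585)]  |A|=262.3642
7. ⊥bis P1·P6 via (18.265,22.69): [(30.43, 37.4302) (27.9274, 0) (36, 0) (36, 39.9585)]  |A|=262.3642
8. ⊥bis P1·P7 via (27.375,29.025): [(29.9078, 29.6195) (27.9274, 0) (36, 0) (36, 31.0495)]  |A|=214.1336
9. ⊥bis P1·P8 via (32.04,33.625): [(29.9078, 29.6195) (27.9274, 0) (36, 0) (36, 31.0495)]  |A|=214.1336
10. ⊥bis P1·P9 via (17.72,24.485): [(29.9078, 29.6195) (27.9274, 0) (36, 0) (36, 31.0495)]  |A|=214.1336
11. canonical 4-gon: [(29.9078, 29.6195) (27.9274, 0) (36, 0) (36, 31.0495)]
12. shoelace: 214.1336

Area of P1's cell: 214.1336 (4 vertices)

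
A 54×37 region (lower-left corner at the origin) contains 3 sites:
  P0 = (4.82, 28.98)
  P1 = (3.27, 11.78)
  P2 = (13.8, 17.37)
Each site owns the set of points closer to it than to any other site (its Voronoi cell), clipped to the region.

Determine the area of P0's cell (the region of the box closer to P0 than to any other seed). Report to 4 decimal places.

1. box [0,54]×[0,37]: [(0, 0) (54, 0) (54, 37) (0, 37)]
2. ⊥bis P0·P1 via (4.045,20.38): [(0, 20.7445) (54, 15.8782) (54, 37) (0, 37)]  |A|=1009.1854
3. ⊥bis P0·P2 via (9.31,23.175): [(0, 20.7445) (5.5241, 20.2467) (27.184, 37) (0, 37)]  |A|=272.6089
4. canonical 4-gon: [(0, 20.7445) (5.5241, 20.2467) (27.184, 37) (0, 37)]
5. shoelace: 272.6089

Area of P0's cell: 272.6089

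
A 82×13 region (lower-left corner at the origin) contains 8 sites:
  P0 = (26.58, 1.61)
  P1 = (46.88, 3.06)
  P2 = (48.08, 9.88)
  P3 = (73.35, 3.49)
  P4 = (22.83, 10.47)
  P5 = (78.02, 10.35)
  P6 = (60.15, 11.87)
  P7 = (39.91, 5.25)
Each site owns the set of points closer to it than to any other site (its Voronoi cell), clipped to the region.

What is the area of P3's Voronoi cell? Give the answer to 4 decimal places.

1. box [0,82]×[0,13]: [(0, 0) (82, 0) (82, 13) (0, 13)]
2. ⊥bis P3·P0 via (49.965,2.55): [(50.0675, 0) (82, 0) (82, 13) (49.5449, 13)]  |A|=418.5191
3. ⊥bis P3·P1 via (60.115,3.275): [(60.1682, 0) (82, 0) (82, 13) (59.957, 13)]  |A|=285.1861
4. ⊥bis P3·P2 via (60.715,6.685): [(60.0992, 4.2496) (60.1682, 0) (82, 0) (82, 13) (62.3119, 13)]  |A|=274.8832
5. ⊥bis P3·P4 via (48.09,6.98): [(60.0992, 4.2496) (60.1682, 0) (82, 0) (82, 13) (62.3119, 13)]  |A|=274.8832
6. ⊥bis P3·P5 via (75.685,6.92): [(60.0992, 4.2496) (60.1682, 0) (82, 0) (82, 2.621) (66.7538, 13) (62.3119, 13)]  |A|=195.763
7. ⊥bis P3·P6 via (66.75,7.68): [(61.8744, 0) (82, 0) (82, 2.621) (69.1094, 11.3964)]  |A|=131.5733
8. ⊥bis P3·P7 via (56.63,4.37): [(61.8744, 0) (82, 0) (82, 2.621) (69.1094, 11.3964)]  |A|=131.5733
9. canonical 4-gon: [(61.8744, 0) (82, 0) (82, 2.621) (69.1094, 11.3964)]
10. shoelace: 131.5733

Area of P3's cell: 131.5733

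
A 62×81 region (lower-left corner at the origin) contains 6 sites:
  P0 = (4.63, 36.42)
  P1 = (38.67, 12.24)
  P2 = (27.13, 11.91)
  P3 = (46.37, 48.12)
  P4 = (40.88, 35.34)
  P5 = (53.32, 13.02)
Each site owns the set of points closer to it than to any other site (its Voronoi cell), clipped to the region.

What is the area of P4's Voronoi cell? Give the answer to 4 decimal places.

1. box [0,62]×[0,81]: [(0, 0) (62, 0) (62, 81) (0, 81)]
2. ⊥bis P4·P0 via (22.755,35.88): [(21.686, 0) (62, 0) (62, 81) (24.0993, 81)]  |A|=3167.6958
3. ⊥bis P4·P1 via (39.775,23.79): [(22.4442, 25.4481) (62, 21.6637) (62, 81) (24.0993, 81)]  |A|=2226.2769
4. ⊥bis P4·P2 via (34.005,23.625): [(22.5895, 30.3243) (32.5452, 24.4817) (62, 21.6637) (62, 81) (24.0993, 81)]  |A|=2201.5795
5. ⊥bis P4·P3 via (43.625,41.73): [(23.1908, 50.5081) (22.5895, 30.3243) (32.5452, 24.4817) (62, 21.6637) (62, 33.8365)]  |A|=708.5579
6. ⊥bis P4·P5 via (47.1,24.18): [(23.1908, 50.5081) (22.5895, 30.3243) (32.5452, 24.4817) (45.4296, 23.249) (62, 32.4845) (62, 33.8365)]  |A|=618.9058
7. canonical 6-gon: [(23.1908, 50.5081) (22.5895, 30.3243) (32.5452, 24.4817) (45.4296, 23.249) (62, 32.4845) (62, 33.8365)]
8. shoelace: 618.9058

Area of P4's cell: 618.9058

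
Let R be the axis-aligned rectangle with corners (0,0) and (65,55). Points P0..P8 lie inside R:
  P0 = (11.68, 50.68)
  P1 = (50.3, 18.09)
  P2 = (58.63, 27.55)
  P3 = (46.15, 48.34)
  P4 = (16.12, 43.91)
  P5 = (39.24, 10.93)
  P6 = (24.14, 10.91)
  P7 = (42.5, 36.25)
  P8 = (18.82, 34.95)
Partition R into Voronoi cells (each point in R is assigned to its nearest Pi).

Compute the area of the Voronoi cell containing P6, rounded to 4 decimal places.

Area of P6's cell: 686.9888

1. box [0,65]×[0,55]: [(0, 0) (65, 0) (65, 55) (0, 55)]
2. ⊥bis P6·P0 via (17.91,30.795): [(0, 25.1838) (0, 0) (65, 0) (65, 45.5484)]  |A|=2298.7945
3. ⊥bis P6·P1 via (37.22,14.5): [(31.5727, 35.0756) (0, 25.1838) (0, 0) (41.1997, 0)]  |A|=1120.1121
4. ⊥bis P6·P2 via (41.385,19.23): [(31.5727, 35.0756) (0, 25.1838) (0, 0) (41.1997, 0)]  |A|=1120.1121
5. ⊥bis P6·P3 via (35.145,29.625): [(32.6691, 31.0809) (27.8561, 33.9111) (0, 25.1838) (0, 0) (41.1997, 0)]  |A|=1112.0503
6. ⊥bis P6·P4 via (20.13,27.41): [(32.8296, 30.4964) (0, 22.5178) (0, 0) (41.1997, 0)]  |A|=997.8461
7. ⊥bis P6·P5 via (31.69,10.92): [(31.6644, 30.2132) (0, 22.5178) (0, 0) (31.7045, 0)]  |A|=835.4538
8. ⊥bis P6·P7 via (33.32,23.58): [(31.6716, 24.7743) (26.0487, 28.8484) (0, 22.5178) (0, 0) (31.7045, 0)]  |A|=820.177
9. ⊥bis P6·P8 via (21.48,22.93): [(31.6716, 24.7743) (31.237, 25.0892) (0, 18.1765) (0, 0) (31.7045, 0)]  |A|=686.9888
10. canonical 5-gon: [(31.6716, 24.7743) (31.237, 25.0892) (0, 18.1765) (0, 0) (31.7045, 0)]
11. shoelace: 686.9888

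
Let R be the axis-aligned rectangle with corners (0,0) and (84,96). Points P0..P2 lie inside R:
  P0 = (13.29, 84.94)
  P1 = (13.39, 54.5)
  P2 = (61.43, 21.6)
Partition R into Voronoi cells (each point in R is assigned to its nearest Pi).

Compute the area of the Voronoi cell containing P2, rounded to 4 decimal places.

1. box [0,84]×[0,96]: [(0, 0) (84, 0) (84, 96) (0, 96)]
2. ⊥bis P2·P0 via (37.36,53.27): [(0, 24.8755) (0, 0) (84, 0) (84, 88.7176)]  |A|=4770.9074
3. ⊥bis P2·P1 via (37.41,38.05): [(59.2023, 69.8707) (11.3516, 0) (84, 0) (84, 88.7176)]  |A|=3637.9936
4. canonical 4-gon: [(59.2023, 69.8707) (11.3516, 0) (84, 0) (84, 88.7176)]
5. shoelace: 3637.9936

Area of P2's cell: 3637.9936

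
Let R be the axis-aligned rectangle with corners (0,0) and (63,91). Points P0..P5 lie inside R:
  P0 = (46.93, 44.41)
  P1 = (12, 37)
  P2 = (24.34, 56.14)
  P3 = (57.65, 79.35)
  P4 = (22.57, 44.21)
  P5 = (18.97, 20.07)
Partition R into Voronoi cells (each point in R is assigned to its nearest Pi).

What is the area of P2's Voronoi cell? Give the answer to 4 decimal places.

Area of P2's cell: 1412.3374

1. box [0,63]×[0,91]: [(0, 0) (63, 0) (63, 91) (0, 91)]
2. ⊥bis P2·P0 via (35.635,50.275): [(0, 0) (9.5294, 0) (56.7817, 91) (0, 91)]  |A|=3017.1552
3. ⊥bis P2·P1 via (18.17,46.57): [(0, 58.2846) (29.8133, 39.0633) (56.7817, 91) (0, 91)]  |A|=1962.203
4. ⊥bis P2·P3 via (40.995,67.745): [(0, 58.2846) (29.8133, 39.0633) (43.1216, 64.693) (24.7912, 91) (0, 91)]  |A|=1541.4153
5. ⊥bis P2·P4 via (23.455,50.175): [(0, 58.2846) (9.3274, 52.2711) (34.7156, 48.5043) (43.1216, 64.693) (24.7912, 91) (0, 91)]  |A|=1412.3374
6. ⊥bis P2·P5 via (21.655,38.105): [(0, 58.2846) (9.3274, 52.2711) (34.7156, 48.5043) (43.1216, 64.693) (24.7912, 91) (0, 91)]  |A|=1412.3374
7. canonical 6-gon: [(0, 58.2846) (9.3274, 52.2711) (34.7156, 48.5043) (43.1216, 64.693) (24.7912, 91) (0, 91)]
8. shoelace: 1412.3374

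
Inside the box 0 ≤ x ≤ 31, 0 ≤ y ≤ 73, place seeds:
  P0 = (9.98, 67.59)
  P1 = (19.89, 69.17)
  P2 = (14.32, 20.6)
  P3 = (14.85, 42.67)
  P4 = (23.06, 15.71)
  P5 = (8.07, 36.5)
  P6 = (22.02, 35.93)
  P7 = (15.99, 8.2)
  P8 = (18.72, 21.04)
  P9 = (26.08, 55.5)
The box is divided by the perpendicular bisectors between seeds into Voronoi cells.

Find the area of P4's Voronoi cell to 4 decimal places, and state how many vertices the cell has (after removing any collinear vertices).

Area of P4's cell: 184.3463 (5 vertices)

1. box [0,31]×[0,73]: [(0, 0) (31, 0) (31, 73) (0, 73)]
2. ⊥bis P4·P0 via (16.52,41.65): [(0, 37.485) (0, 0) (31, 0) (31, 45.3007)]  |A|=1283.178
3. ⊥bis P4·P1 via (21.475,42.44): [(19.0933, 42.2988) (0, 37.485) (0, 0) (31, 0) (31, 43.0048)]  |A|=1269.5096
4. ⊥bis P4·P2 via (18.69,18.155): [(8.5323, 0) (31, 0) (31, 40.1569)]  |A|=451.116
5. ⊥bis P4·P3 via (18.955,29.19): [(26.0776, 31.359) (8.5323, 0) (31, 0) (31, 32.858)]  |A|=433.1519
6. ⊥bis P4·P5 via (15.565,26.105): [(26.0776, 31.359) (8.5323, 0) (31, 0) (31, 32.858)]  |A|=433.1519
7. ⊥bis P4·P6 via (22.54,25.82): [(22.9915, 25.8432) (8.5323, 0) (31, 0) (31, 26.2551)]  |A|=395.45
8. ⊥bis P4·P7 via (19.525,11.955): [(22.9915, 25.8432) (16.706, 14.6089) (31, 1.1523) (31, 26.2551)]  |A|=223.1008
9. ⊥bis P4·P8 via (20.89,18.375): [(30.5385, 26.2314) (17.0751, 15.2687) (16.706, 14.6089) (31, 1.1523) (31, 26.2551)]  |A|=184.3463
10. ⊥bis P4·P9 via (24.57,35.605): [(30.5385, 26.2314) (17.0751, 15.2687) (16.706, 14.6089) (31, 1.1523) (31, 26.2551)]  |A|=184.3463
11. canonical 5-gon: [(30.5385, 26.2314) (17.0751, 15.2687) (16.706, 14.6089) (31, 1.1523) (31, 26.2551)]
12. shoelace: 184.3463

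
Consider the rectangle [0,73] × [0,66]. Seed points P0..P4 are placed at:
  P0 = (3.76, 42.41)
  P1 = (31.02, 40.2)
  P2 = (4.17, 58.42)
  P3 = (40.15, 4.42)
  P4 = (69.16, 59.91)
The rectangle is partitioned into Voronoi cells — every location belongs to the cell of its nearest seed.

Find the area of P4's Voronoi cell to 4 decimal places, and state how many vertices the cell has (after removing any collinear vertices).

1. box [0,73]×[0,66]: [(0, 0) (73, 0) (73, 66) (0, 66)]
2. ⊥bis P4·P0 via (36.46,51.16): [(50.1496, 0) (73, 0) (73, 66) (32.4891, 66)]  |A|=2090.9244
3. ⊥bis P4·P1 via (50.09,50.055): [(73, 5.7228) (73, 66) (41.8499, 66)]  |A|=938.819
4. ⊥bis P4·P2 via (36.665,59.165): [(73, 5.7228) (73, 66) (41.8499, 66)]  |A|=938.819
5. ⊥bis P4·P3 via (54.655,32.165): [(61.0677, 28.8124) (73, 22.5743) (73, 66) (41.8499, 66)]  |A|=838.2809
6. canonical 4-gon: [(61.0677, 28.8124) (73, 22.5743) (73, 66) (41.8499, 66)]
7. shoelace: 838.2809

Area of P4's cell: 838.2809 (4 vertices)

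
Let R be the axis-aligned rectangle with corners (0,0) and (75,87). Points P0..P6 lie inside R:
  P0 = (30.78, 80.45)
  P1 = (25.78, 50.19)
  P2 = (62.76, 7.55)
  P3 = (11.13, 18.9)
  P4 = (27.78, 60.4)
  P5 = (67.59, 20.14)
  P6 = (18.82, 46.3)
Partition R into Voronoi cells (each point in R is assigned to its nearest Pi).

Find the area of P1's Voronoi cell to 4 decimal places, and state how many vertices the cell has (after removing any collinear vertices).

Area of P1's cell: 612.5387 (4 vertices)

1. box [0,75]×[0,87]: [(0, 0) (75, 0) (75, 87) (0, 87)]
2. ⊥bis P1·P0 via (28.28,65.32): [(0, 69.9928) (0, 0) (75, 0) (75, 57.6002)]  |A|=4784.7403
3. ⊥bis P1·P2 via (44.27,28.87): [(0, 69.9928) (0, 0) (10.9813, 0) (75, 55.5209) (75, 57.6002)]  |A|=3007.5511
4. ⊥bis P1·P3 via (18.455,34.545): [(0, 69.9928) (0, 43.1856) (39.469, 24.7062) (75, 55.5209) (75, 57.6002)]  |A|=2019.6516
5. ⊥bis P1·P4 via (26.78,55.295): [(0, 60.5408) (0, 43.1856) (39.469, 24.7062) (65.9029, 47.6314)]  |A|=1268.5354
6. ⊥bis P1·P5 via (46.685,35.165): [(56.9109, 49.3928) (0, 60.5408) (0, 43.1856) (39.2438, 24.8117)]  |A|=1138.4847
7. ⊥bis P1·P6 via (22.3,48.245): [(56.9109, 49.3928) (17.3245, 57.1472) (34.0337, 27.251) (39.2438, 24.8117)]  |A|=612.5387
8. canonical 4-gon: [(56.9109, 49.3928) (17.3245, 57.1472) (34.0337, 27.251) (39.2438, 24.8117)]
9. shoelace: 612.5387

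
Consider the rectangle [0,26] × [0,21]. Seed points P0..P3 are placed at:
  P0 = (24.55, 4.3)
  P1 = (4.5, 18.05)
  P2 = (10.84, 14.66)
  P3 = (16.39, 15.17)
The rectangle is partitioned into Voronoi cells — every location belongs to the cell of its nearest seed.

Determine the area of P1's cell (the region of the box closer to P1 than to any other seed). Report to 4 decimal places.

Area of P1's cell: 96.4066

1. box [0,26]×[0,21]: [(0, 0) (26, 0) (26, 21) (0, 21)]
2. ⊥bis P1·P0 via (14.525,11.175): [(0, 0) (6.8613, 0) (21.2628, 21) (0, 21)]  |A|=295.304
3. ⊥bis P1·P2 via (7.67,16.355): [(0, 2.0105) (10.1537, 21) (0, 21)]  |A|=96.4066
4. ⊥bis P1·P3 via (10.445,16.61): [(0, 2.0105) (10.1537, 21) (0, 21)]  |A|=96.4066
5. canonical 3-gon: [(0, 2.0105) (10.1537, 21) (0, 21)]
6. shoelace: 96.4066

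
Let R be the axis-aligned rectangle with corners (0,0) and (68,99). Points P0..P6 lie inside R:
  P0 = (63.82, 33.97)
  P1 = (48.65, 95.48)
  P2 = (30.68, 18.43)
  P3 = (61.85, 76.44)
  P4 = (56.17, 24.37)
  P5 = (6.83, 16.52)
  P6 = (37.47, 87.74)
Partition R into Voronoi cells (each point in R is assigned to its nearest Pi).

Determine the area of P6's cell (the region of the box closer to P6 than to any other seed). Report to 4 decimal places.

Area of P6's cell: 1887.2759

1. box [0,68]×[0,99]: [(0, 0) (68, 0) (68, 99) (0, 99)]
2. ⊥bis P6·P0 via (50.645,60.855): [(0, 36.0364) (68, 69.3598) (68, 99) (0, 99)]  |A|=3148.5282
3. ⊥bis P6·P1 via (43.06,91.61): [(0, 36.0364) (60.8797, 65.8705) (37.9438, 99) (0, 99)]  |A|=2545.1314
4. ⊥bis P6·P2 via (34.075,53.085): [(0, 56.4232) (34.6704, 53.0267) (60.8797, 65.8705) (37.9438, 99) (0, 99)]  |A|=2191.7221
5. ⊥bis P6·P3 via (49.66,82.09): [(0, 56.4232) (34.6704, 53.0267) (36.6357, 53.9897) (49.6563, 82.082) (37.9438, 99) (0, 99)]  |A|=1928.5352
6. ⊥bis P6·P4 via (46.82,56.055): [(0, 56.4232) (34.6704, 53.0267) (36.6357, 53.9897) (49.6563, 82.082) (37.9438, 99) (0, 99)]  |A|=1928.5352
7. ⊥bis P6·P5 via (22.15,52.13): [(0, 61.6593) (15.7595, 54.8793) (34.6704, 53.0267) (36.6357, 53.9897) (49.6563, 82.082) (37.9438, 99) (0, 99)]  |A|=1887.2759
8. canonical 7-gon: [(0, 61.6593) (15.7595, 54.8793) (34.6704, 53.0267) (36.6357, 53.9897) (49.6563, 82.082) (37.9438, 99) (0, 99)]
9. shoelace: 1887.2759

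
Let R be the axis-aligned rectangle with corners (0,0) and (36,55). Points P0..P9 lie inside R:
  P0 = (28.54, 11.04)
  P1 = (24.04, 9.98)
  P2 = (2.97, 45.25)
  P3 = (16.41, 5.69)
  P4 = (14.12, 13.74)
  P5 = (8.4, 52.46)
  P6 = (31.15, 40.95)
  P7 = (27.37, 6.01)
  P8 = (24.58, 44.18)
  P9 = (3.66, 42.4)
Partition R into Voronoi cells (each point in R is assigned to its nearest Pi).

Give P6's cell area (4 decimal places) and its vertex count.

1. box [0,36]×[0,55]: [(0, 0) (36, 0) (36, 55) (0, 55)]
2. ⊥bis P6·P0 via (29.845,25.995): [(0, 28.5993) (36, 25.4579) (36, 55) (0, 55)]  |A|=1006.9698
3. ⊥bis P6·P1 via (27.595,25.465): [(0, 31.8002) (22.4913, 26.6367) (36, 25.4579) (36, 55) (0, 55)]  |A|=970.9742
4. ⊥bis P6·P2 via (17.06,43.1): [(14.8167, 28.3986) (22.4913, 26.6367) (36, 25.4579) (36, 55) (18.8758, 55)]  |A|=548.0401
5. ⊥bis P6·P3 via (23.78,23.32): [(14.8167, 28.3986) (22.4913, 26.6367) (36, 25.4579) (36, 55) (18.8758, 55)]  |A|=548.0401
6. ⊥bis P6·P4 via (22.635,27.345): [(15.3515, 31.9035) (23.9733, 26.5074) (36, 25.4579) (36, 55) (18.8758, 55)]  |A|=530.6783
7. ⊥bis P6·P5 via (19.775,46.705): [(16.6752, 40.5781) (15.3515, 31.9035) (23.9733, 26.5074) (36, 25.4579) (36, 55) (23.9717, 55)]  |A|=493.932
8. ⊥bis P6·P7 via (29.26,23.48): [(16.6752, 40.5781) (15.3515, 31.9035) (23.9733, 26.5074) (36, 25.4579) (36, 55) (23.9717, 55)]  |A|=493.932
9. ⊥bis P6·P8 via (27.865,42.565): [(20.9124, 28.4231) (23.9733, 26.5074) (36, 25.4579) (36, 55) (33.9784, 55)]  |A|=259.6368
10. ⊥bis P6·P9 via (17.405,41.675): [(20.9124, 28.4231) (23.9733, 26.5074) (36, 25.4579) (36, 55) (33.9784, 55)]  |A|=259.6368
11. canonical 5-gon: [(20.9124, 28.4231) (23.9733, 26.5074) (36, 25.4579) (36, 55) (33.9784, 55)]
12. shoelace: 259.6368

Area of P6's cell: 259.6368 (5 vertices)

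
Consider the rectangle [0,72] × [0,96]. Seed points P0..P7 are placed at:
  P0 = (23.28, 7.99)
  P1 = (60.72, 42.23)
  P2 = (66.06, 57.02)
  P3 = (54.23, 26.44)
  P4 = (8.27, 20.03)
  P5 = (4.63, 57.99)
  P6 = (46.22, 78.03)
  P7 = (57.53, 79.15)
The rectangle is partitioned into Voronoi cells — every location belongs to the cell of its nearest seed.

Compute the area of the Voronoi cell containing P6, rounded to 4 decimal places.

Area of P6's cell: 1202.0344

1. box [0,72]×[0,96]: [(0, 0) (72, 0) (72, 96) (0, 96)]
2. ⊥bis P6·P0 via (34.75,43.01): [(0, 54.3916) (72, 30.8096) (72, 96) (0, 96)]  |A|=3844.7574
3. ⊥bis P6·P1 via (53.47,60.13): [(0, 54.3916) (21.73, 47.2744) (72, 67.6352) (72, 96) (0, 96)]  |A|=2919.1469
4. ⊥bis P6·P2 via (56.14,67.525): [(0, 54.3916) (21.73, 47.2744) (44.4327, 56.4696) (72, 82.5018) (72, 96) (0, 96)]  |A|=2714.2304
5. ⊥bis P6·P3 via (50.225,52.235): [(0, 54.3916) (20.619, 47.6383) (23.8775, 48.1442) (44.4327, 56.4696) (72, 82.5018) (72, 96) (0, 96)]  |A|=2713.3565
6. ⊥bis P6·P4 via (27.245,49.03): [(0, 66.8567) (26.7936, 49.3253) (44.4327, 56.4696) (72, 82.5018) (72, 96) (0, 96)]  |A|=2506.9348
7. ⊥bis P6·P5 via (25.425,68.01): [(33.1815, 51.9126) (44.4327, 56.4696) (72, 82.5018) (72, 96) (11.9381, 96)]  |A|=1669.6105
8. ⊥bis P6·P7 via (51.875,78.59): [(33.1815, 51.9126) (44.4327, 56.4696) (53.2418, 64.7882) (50.1509, 96) (11.9381, 96)]  |A|=1202.0344
9. canonical 5-gon: [(33.1815, 51.9126) (44.4327, 56.4696) (53.2418, 64.7882) (50.1509, 96) (11.9381, 96)]
10. shoelace: 1202.0344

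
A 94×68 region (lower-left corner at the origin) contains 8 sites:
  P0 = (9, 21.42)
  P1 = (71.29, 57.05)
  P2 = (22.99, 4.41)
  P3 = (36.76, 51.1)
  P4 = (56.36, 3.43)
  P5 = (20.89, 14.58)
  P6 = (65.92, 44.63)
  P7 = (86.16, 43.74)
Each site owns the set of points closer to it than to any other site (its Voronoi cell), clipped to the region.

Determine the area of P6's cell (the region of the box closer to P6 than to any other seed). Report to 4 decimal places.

Area of P6's cell: 755.4477

1. box [0,94]×[0,68]: [(0, 0) (94, 0) (94, 68) (0, 68)]
2. ⊥bis P6·P0 via (37.46,33.025): [(50.9264, 0) (94, 0) (94, 68) (23.1984, 68)]  |A|=3871.7548
3. ⊥bis P6·P1 via (68.605,50.84): [(50.9264, 0) (94, 0) (94, 39.86) (28.9165, 68) (23.1984, 68)]  |A|=2956.0313
4. ⊥bis P6·P2 via (44.455,24.52): [(38.2099, 31.1858) (67.4272, 0) (94, 0) (94, 39.86) (28.9165, 68) (23.1984, 68)]  |A|=2698.7371
5. ⊥bis P6·P3 via (51.34,47.865): [(45.8337, 23.0484) (67.4272, 0) (94, 0) (94, 39.86) (53.4536, 57.391)]  |A|=2029.2113
6. ⊥bis P6·P4 via (61.14,24.03): [(46.7903, 27.3597) (94, 16.4052) (94, 39.86) (53.4536, 57.391)]  |A|=1220.8847
7. ⊥bis P6·P5 via (43.405,29.605): [(46.7903, 27.3597) (94, 16.4052) (94, 39.86) (53.4536, 57.391)]  |A|=1220.8847
8. ⊥bis P6·P7 via (76.04,44.185): [(46.7903, 27.3597) (75.0122, 20.8111) (76.1885, 47.5612) (53.4536, 57.391)]  |A|=755.4477
9. canonical 4-gon: [(46.7903, 27.3597) (75.0122, 20.8111) (76.1885, 47.5612) (53.4536, 57.391)]
10. shoelace: 755.4477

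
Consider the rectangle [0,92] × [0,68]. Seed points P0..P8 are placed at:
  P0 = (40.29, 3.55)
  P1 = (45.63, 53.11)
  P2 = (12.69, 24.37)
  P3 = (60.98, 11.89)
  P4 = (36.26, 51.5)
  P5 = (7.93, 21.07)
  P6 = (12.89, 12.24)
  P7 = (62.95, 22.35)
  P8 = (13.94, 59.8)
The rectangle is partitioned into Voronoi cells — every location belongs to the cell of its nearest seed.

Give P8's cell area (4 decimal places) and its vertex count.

1. box [0,92]×[0,68]: [(0, 0) (92, 0) (92, 68) (0, 68)]
2. ⊥bis P8·P0 via (27.115,31.675): [(0, 18.9731) (92, 62.07) (92, 68) (0, 68)]  |A|=2528.0153
3. ⊥bis P8·P1 via (29.785,56.455): [(0, 18.9731) (24.2727, 30.3435) (32.2222, 68) (0, 68)]  |A|=1201.6944
4. ⊥bis P8·P2 via (13.315,42.085): [(0, 42.5548) (26.652, 41.6145) (32.2222, 68) (0, 68)]  |A|=764.1844
5. ⊥bis P8·P3 via (37.46,35.845): [(0, 42.5548) (26.652, 41.6145) (32.2222, 68) (0, 68)]  |A|=764.1844
6. ⊥bis P8·P4 via (25.1,55.65): [(0, 42.5548) (19.9684, 41.8503) (29.6925, 68) (0, 68)]  |A|=642.2758
7. ⊥bis P8·P5 via (10.935,40.435): [(0, 42.5548) (19.9684, 41.8503) (29.6925, 68) (0, 68)]  |A|=642.2758
8. ⊥bis P8·P6 via (13.415,36.02): [(0, 42.5548) (19.9684, 41.8503) (29.6925, 68) (0, 68)]  |A|=642.2758
9. ⊥bis P8·P7 via (38.445,41.075): [(0, 42.5548) (19.9684, 41.8503) (29.6925, 68) (0, 68)]  |A|=642.2758
10. canonical 4-gon: [(0, 42.5548) (19.9684, 41.8503) (29.6925, 68) (0, 68)]
11. shoelace: 642.2758

Area of P8's cell: 642.2758 (4 vertices)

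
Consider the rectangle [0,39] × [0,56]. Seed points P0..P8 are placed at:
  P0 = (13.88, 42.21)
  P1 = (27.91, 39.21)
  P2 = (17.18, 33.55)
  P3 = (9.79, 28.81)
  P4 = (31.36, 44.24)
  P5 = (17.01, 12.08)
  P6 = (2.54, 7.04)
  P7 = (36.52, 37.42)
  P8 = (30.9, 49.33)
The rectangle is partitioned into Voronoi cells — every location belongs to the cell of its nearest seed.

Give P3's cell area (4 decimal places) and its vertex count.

Area of P3's cell: 267.2849 (5 vertices)

1. box [0,39]×[0,56]: [(0, 0) (39, 0) (39, 56) (0, 56)]
2. ⊥bis P3·P0 via (11.835,35.51): [(0, 39.1223) (0, 0) (39, 0) (39, 27.2186)]  |A|=1293.6479
3. ⊥bis P3·P1 via (18.85,34.01): [(19.2961, 33.2327) (0, 39.1223) (0, 0) (38.3701, 0)]  |A|=1015.0254
4. ⊥bis P3·P2 via (13.485,31.18): [(10.4333, 35.9378) (0, 39.1223) (0, 0) (33.4841, 0)]  |A|=805.7599
5. ⊥bis P3·P4 via (20.575,36.525): [(10.4333, 35.9378) (0, 39.1223) (0, 0) (33.4841, 0)]  |A|=805.7599
6. ⊥bis P3·P5 via (13.4,20.445): [(18.8593, 22.801) (10.4333, 35.9378) (0, 39.1223) (0, 14.6621)]  |A|=285.7655
7. ⊥bis P3·P6 via (6.165,17.925): [(6.9528, 17.6626) (18.8593, 22.801) (10.4333, 35.9378) (0, 39.1223) (0, 19.9781)]  |A|=267.2849
8. ⊥bis P3·P7 via (23.155,33.115): [(6.9528, 17.6626) (18.8593, 22.801) (10.4333, 35.9378) (0, 39.1223) (0, 19.9781)]  |A|=267.2849
9. ⊥bis P3·P8 via (20.345,39.07): [(6.9528, 17.6626) (18.8593, 22.801) (10.4333, 35.9378) (0, 39.1223) (0, 19.9781)]  |A|=267.2849
10. canonical 5-gon: [(6.9528, 17.6626) (18.8593, 22.801) (10.4333, 35.9378) (0, 39.1223) (0, 19.9781)]
11. shoelace: 267.2849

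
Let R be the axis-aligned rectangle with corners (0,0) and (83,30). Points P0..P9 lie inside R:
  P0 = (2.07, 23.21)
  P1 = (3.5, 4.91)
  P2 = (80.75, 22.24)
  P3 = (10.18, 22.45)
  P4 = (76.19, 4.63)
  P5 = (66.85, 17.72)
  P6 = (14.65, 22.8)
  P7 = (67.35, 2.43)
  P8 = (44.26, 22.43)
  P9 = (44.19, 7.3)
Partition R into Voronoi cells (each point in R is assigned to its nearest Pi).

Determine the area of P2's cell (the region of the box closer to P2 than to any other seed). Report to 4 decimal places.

1. box [0,83]×[0,30]: [(0, 0) (83, 0) (83, 30) (0, 30)]
2. ⊥bis P2·P0 via (41.41,22.725): [(41.1298, 0) (83, 0) (83, 30) (41.4997, 30)]  |A|=1250.5571
3. ⊥bis P2·P1 via (42.125,13.575): [(41.3403, 17.0728) (45.1704, 0) (83, 0) (83, 30) (41.4997, 30)]  |A|=1216.0655
4. ⊥bis P2·P3 via (45.465,22.345): [(45.3985, 0) (83, 0) (83, 30) (45.4878, 30)]  |A|=1126.7057
5. ⊥bis P2·P4 via (78.47,13.435): [(45.4639, 21.9817) (83, 12.262) (83, 30) (45.4878, 30)]  |A|=483.2995
6. ⊥bis P2·P5 via (73.8,19.98): [(75.6946, 14.1537) (83, 12.262) (83, 30) (70.5417, 30)]  |A|=163.5008
7. ⊥bis P2·P6 via (47.7,22.52): [(75.6946, 14.1537) (83, 12.262) (83, 30) (70.5417, 30)]  |A|=163.5008
8. ⊥bis P2·P7 via (74.05,12.335): [(75.6946, 14.1537) (83, 12.262) (83, 30) (70.5417, 30)]  |A|=163.5008
9. ⊥bis P2·P8 via (62.505,22.335): [(75.6946, 14.1537) (83, 12.262) (83, 30) (70.5417, 30)]  |A|=163.5008
10. ⊥bis P2·P9 via (62.47,14.77): [(75.6946, 14.1537) (83, 12.262) (83, 30) (70.5417, 30)]  |A|=163.5008
11. canonical 4-gon: [(75.6946, 14.1537) (83, 12.262) (83, 30) (70.5417, 30)]
12. shoelace: 163.5008

Area of P2's cell: 163.5008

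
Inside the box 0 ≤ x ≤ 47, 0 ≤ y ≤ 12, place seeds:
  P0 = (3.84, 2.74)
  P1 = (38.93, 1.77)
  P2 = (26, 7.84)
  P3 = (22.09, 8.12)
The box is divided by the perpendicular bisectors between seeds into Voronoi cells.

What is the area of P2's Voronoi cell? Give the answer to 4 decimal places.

Area of P2's cell: 109.4734

1. box [0,47]×[0,12]: [(0, 0) (47, 0) (47, 12) (0, 12)]
2. ⊥bis P2·P0 via (14.92,5.29): [(16.1375, 0) (47, 0) (47, 12) (13.3757, 12)]  |A|=386.9208
3. ⊥bis P2·P1 via (32.465,4.805): [(16.1375, 0) (30.2093, 0) (35.8427, 12) (13.3757, 12)]  |A|=219.2328
4. ⊥bis P2·P3 via (24.045,7.98): [(23.4735, 0) (30.2093, 0) (35.8427, 12) (24.3329, 12)]  |A|=109.4734
5. canonical 4-gon: [(23.4735, 0) (30.2093, 0) (35.8427, 12) (24.3329, 12)]
6. shoelace: 109.4734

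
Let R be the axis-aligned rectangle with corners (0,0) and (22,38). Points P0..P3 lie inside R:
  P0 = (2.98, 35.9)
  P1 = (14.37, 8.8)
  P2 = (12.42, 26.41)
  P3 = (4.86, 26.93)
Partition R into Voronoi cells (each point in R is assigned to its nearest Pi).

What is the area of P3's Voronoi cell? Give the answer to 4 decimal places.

1. box [0,22]×[0,38]: [(0, 0) (22, 0) (22, 38) (0, 38)]
2. ⊥bis P3·P0 via (3.92,31.415): [(0, 30.5934) (0, 0) (22, 0) (22, 35.2043)]  |A|=723.7754
3. ⊥bis P3·P1 via (9.615,17.865): [(0, 30.5934) (0, 12.8215) (22, 24.3615) (22, 35.2043)]  |A|=314.7625
4. ⊥bis P3·P2 via (8.64,26.67): [(9.0402, 32.4881) (0, 30.5934) (0, 12.8215) (7.9752, 17.0049)]  |A|=139.8443
5. canonical 4-gon: [(9.0402, 32.4881) (0, 30.5934) (0, 12.8215) (7.9752, 17.0049)]
6. shoelace: 139.8443

Area of P3's cell: 139.8443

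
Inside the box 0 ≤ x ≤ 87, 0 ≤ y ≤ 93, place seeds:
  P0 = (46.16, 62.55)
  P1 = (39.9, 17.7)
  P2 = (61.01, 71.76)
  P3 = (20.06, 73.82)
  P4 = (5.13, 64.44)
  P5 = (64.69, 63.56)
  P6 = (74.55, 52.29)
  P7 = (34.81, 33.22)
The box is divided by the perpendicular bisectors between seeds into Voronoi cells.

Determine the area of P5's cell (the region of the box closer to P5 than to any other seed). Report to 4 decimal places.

Area of P5's cell: 373.9211

1. box [0,87]×[0,93]: [(0, 0) (87, 0) (87, 93) (0, 93)]
2. ⊥bis P5·P0 via (55.425,63.055): [(58.8619, 0) (87, 0) (87, 93) (53.7928, 93)]  |A|=2852.5564
3. ⊥bis P5·P1 via (52.295,40.63): [(56.7794, 38.2059) (87, 21.8699) (87, 93) (53.7928, 93)]  |A|=1984.5746
4. ⊥bis P5·P2 via (62.85,67.66): [(55.3573, 64.2974) (56.7794, 38.2059) (87, 21.8699) (87, 78.498)]  |A|=1278.5679
5. ⊥bis P5·P3 via (42.375,68.69): [(55.3573, 64.2974) (56.7794, 38.2059) (87, 21.8699) (87, 78.498)]  |A|=1278.5679
6. ⊥bis P5·P4 via (34.91,64): [(55.3573, 64.2974) (56.7794, 38.2059) (87, 21.8699) (87, 78.498)]  |A|=1278.5679
7. ⊥bis P5·P6 via (69.62,57.925): [(55.3573, 64.2974) (56.338, 46.3047) (87, 73.1306) (87, 78.498)]  |A|=373.9211
8. ⊥bis P5·P7 via (49.75,48.39): [(55.3573, 64.2974) (56.338, 46.3047) (87, 73.1306) (87, 78.498)]  |A|=373.9211
9. canonical 4-gon: [(55.3573, 64.2974) (56.338, 46.3047) (87, 73.1306) (87, 78.498)]
10. shoelace: 373.9211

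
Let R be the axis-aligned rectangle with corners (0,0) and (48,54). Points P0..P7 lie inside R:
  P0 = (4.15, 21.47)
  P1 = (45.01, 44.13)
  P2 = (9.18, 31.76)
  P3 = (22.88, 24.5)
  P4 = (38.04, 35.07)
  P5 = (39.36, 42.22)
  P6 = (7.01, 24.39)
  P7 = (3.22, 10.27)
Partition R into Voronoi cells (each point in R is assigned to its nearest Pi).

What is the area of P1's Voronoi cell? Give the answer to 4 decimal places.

1. box [0,48]×[0,54]: [(0, 0) (48, 0) (48, 54) (0, 54)]
2. ⊥bis P1·P0 via (24.58,32.8): [(42.7701, 0) (48, 0) (48, 54) (12.823, 54)]  |A|=1090.9866
3. ⊥bis P1·P2 via (27.095,37.945): [(35.9485, 12.3005) (42.7701, 0) (48, 0) (48, 54) (21.5521, 54)]  |A|=908.9855
4. ⊥bis P1·P3 via (33.945,34.315): [(24.7818, 44.6452) (48, 18.47) (48, 54) (21.5521, 54)]  |A|=536.1784
5. ⊥bis P1·P4 via (41.525,39.6): [(48, 34.6187) (48, 54) (22.8071, 54)]  |A|=244.1361
6. ⊥bis P1·P5 via (42.185,43.175): [(44.0503, 37.6573) (48, 34.6187) (48, 54) (38.5256, 54)]  |A|=115.6943
7. ⊥bis P1·P6 via (26.01,34.26): [(44.0503, 37.6573) (48, 34.6187) (48, 54) (38.5256, 54)]  |A|=115.6943
8. ⊥bis P1·P7 via (24.115,27.2): [(44.0503, 37.6573) (48, 34.6187) (48, 54) (38.5256, 54)]  |A|=115.6943
9. canonical 4-gon: [(44.0503, 37.6573) (48, 34.6187) (48, 54) (38.5256, 54)]
10. shoelace: 115.6943

Area of P1's cell: 115.6943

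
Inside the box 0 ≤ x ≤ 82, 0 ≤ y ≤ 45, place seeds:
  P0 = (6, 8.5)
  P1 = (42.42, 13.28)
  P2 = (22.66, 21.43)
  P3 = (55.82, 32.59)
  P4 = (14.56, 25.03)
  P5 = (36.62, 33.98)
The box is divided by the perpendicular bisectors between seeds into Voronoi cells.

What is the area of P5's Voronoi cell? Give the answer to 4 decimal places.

Area of P5's cell: 454.5407

1. box [0,82]×[0,45]: [(0, 0) (82, 0) (82, 45) (0, 45)]
2. ⊥bis P5·P0 via (21.31,21.24): [(38.9846, 0) (82, 0) (82, 45) (1.5385, 45)]  |A|=2778.2321
3. ⊥bis P5·P1 via (39.52,23.63): [(23.1403, 19.0405) (82, 35.5326) (82, 45) (1.5385, 45)]  |A|=1322.9944
4. ⊥bis P5·P2 via (29.64,27.705): [(34.5543, 22.2386) (82, 35.5326) (82, 45) (14.0918, 45)]  |A|=997.435
5. ⊥bis P5·P3 via (46.22,33.285): [(34.5543, 22.2386) (45.6453, 25.3463) (47.0681, 45) (14.0918, 45)]  |A|=482.0717
6. ⊥bis P5·P4 via (25.59,29.505): [(23.5899, 34.4348) (34.5543, 22.2386) (45.6453, 25.3463) (47.0681, 45) (19.3035, 45)]  |A|=454.5407
7. canonical 5-gon: [(23.5899, 34.4348) (34.5543, 22.2386) (45.6453, 25.3463) (47.0681, 45) (19.3035, 45)]
8. shoelace: 454.5407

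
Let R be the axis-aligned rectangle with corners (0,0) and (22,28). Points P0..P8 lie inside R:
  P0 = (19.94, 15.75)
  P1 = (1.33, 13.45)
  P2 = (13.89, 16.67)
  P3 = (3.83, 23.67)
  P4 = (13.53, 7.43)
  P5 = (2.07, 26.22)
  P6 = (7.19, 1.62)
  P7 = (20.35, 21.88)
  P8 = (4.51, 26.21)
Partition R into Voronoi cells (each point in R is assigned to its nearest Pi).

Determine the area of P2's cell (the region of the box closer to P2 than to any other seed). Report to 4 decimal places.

Area of P2's cell: 91.4470

1. box [0,22]×[0,28]: [(0, 0) (22, 0) (22, 28) (0, 28)]
2. ⊥bis P2·P0 via (16.915,16.21): [(0, 0) (14.45, 0) (18.7079, 28) (0, 28)]  |A|=464.2101
3. ⊥bis P2·P1 via (7.61,15.06): [(11.4709, 0) (14.45, 0) (18.7079, 28) (4.2926, 28)]  |A|=243.5211
4. ⊥bis P2·P3 via (8.86,20.17): [(6.9892, 17.4814) (11.4709, 0) (14.45, 0) (18.7079, 28) (14.3083, 28)]  |A|=190.8455
5. ⊥bis P2·P4 via (13.71,12.05): [(6.9892, 17.4814) (8.3279, 12.2597) (16.2673, 11.9504) (18.7079, 28) (14.3083, 28)]  |A|=124.8641
6. ⊥bis P2·P5 via (7.98,21.445): [(6.9892, 17.4814) (8.3279, 12.2597) (16.2673, 11.9504) (18.7079, 28) (14.3083, 28)]  |A|=124.8641
7. ⊥bis P2·P6 via (10.54,9.145): [(6.9892, 17.4814) (8.3279, 12.2597) (16.2673, 11.9504) (18.7079, 28) (14.3083, 28)]  |A|=124.8641
8. ⊥bis P2·P7 via (17.12,19.275): [(12.3514, 25.1877) (6.9892, 17.4814) (8.3279, 12.2597) (16.2673, 11.9504) (17.3397, 19.0026)]  |A|=92.0059
9. ⊥bis P2·P8 via (9.2,21.44): [(12.6434, 24.8256) (10.9214, 23.1325) (6.9892, 17.4814) (8.3279, 12.2597) (16.2673, 11.9504) (17.3397, 19.0026)]  |A|=91.447
10. canonical 6-gon: [(12.6434, 24.8256) (10.9214, 23.1325) (6.9892, 17.4814) (8.3279, 12.2597) (16.2673, 11.9504) (17.3397, 19.0026)]
11. shoelace: 91.447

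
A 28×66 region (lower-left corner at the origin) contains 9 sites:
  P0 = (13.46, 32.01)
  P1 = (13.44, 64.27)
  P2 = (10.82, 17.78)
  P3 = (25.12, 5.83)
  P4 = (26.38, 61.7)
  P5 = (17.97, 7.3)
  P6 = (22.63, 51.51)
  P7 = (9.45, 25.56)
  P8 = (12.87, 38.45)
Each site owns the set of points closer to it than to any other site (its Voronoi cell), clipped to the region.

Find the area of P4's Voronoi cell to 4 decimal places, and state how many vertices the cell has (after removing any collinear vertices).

Area of P4's cell: 75.5001 (4 vertices)

1. box [0,28]×[0,66]: [(0, 0) (28, 0) (28, 66) (0, 66)]
2. ⊥bis P4·P0 via (19.92,46.855): [(0, 55.5235) (28, 43.3389) (28, 66) (0, 66)]  |A|=463.9273
3. ⊥bis P4·P1 via (19.91,62.985): [(16.9621, 48.1422) (28, 43.3389) (28, 66) (20.5088, 66)]  |A|=191.954
4. ⊥bis P4·P2 via (18.6,39.74): [(16.9621, 48.1422) (28, 43.3389) (28, 66) (20.5088, 66)]  |A|=191.954
5. ⊥bis P4·P3 via (25.75,33.765): [(16.9621, 48.1422) (28, 43.3389) (28, 66) (20.5088, 66)]  |A|=191.954
6. ⊥bis P4·P5 via (22.175,34.5): [(16.9621, 48.1422) (28, 43.3389) (28, 66) (20.5088, 66)]  |A|=191.954
7. ⊥bis P4·P6 via (24.505,56.605): [(19.0422, 58.6154) (28, 55.3188) (28, 66) (20.5088, 66)]  |A|=75.5001
8. ⊥bis P4·P7 via (17.915,43.63): [(19.0422, 58.6154) (28, 55.3188) (28, 66) (20.5088, 66)]  |A|=75.5001
9. ⊥bis P4·P8 via (19.625,50.075): [(19.0422, 58.6154) (28, 55.3188) (28, 66) (20.5088, 66)]  |A|=75.5001
10. canonical 4-gon: [(19.0422, 58.6154) (28, 55.3188) (28, 66) (20.5088, 66)]
11. shoelace: 75.5001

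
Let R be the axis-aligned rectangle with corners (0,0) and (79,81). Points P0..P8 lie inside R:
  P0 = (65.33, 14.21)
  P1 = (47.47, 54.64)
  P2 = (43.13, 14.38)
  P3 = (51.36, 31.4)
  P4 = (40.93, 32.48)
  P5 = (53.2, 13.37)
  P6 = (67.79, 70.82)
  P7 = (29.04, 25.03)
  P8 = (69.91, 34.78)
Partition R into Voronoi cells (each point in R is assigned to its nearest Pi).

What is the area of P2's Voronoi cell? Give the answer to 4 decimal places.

Area of P2's cell: 417.5506

1. box [0,79]×[0,81]: [(0, 0) (79, 0) (79, 81) (0, 81)]
2. ⊥bis P2·P0 via (54.23,14.295): [(0, 0) (54.1205, 0) (54.7408, 81) (0, 81)]  |A|=4408.8842
3. ⊥bis P2·P1 via (45.3,34.51): [(0, 39.3933) (0, 0) (54.1205, 0) (54.3773, 33.5315)]  |A|=1978.4216
4. ⊥bis P2·P3 via (47.245,22.89): [(16.8781, 37.5739) (0, 39.3933) (0, 0) (54.1205, 0) (54.2698, 19.4932)]  |A|=1714.9919
5. ⊥bis P2·P4 via (42.03,23.43): [(45.305, 23.8281) (0, 18.3214) (0, 0) (54.1205, 0) (54.2698, 19.4932)]  |A|=1147.5188
6. ⊥bis P2·P5 via (48.165,13.875): [(48.9848, 22.0487) (45.305, 23.8281) (0, 18.3214) (0, 0) (46.7734, 0)]  |A|=1014.8195
7. ⊥bis P2·P6 via (55.46,42.6): [(48.9848, 22.0487) (45.305, 23.8281) (0, 18.3214) (0, 0) (46.7734, 0)]  |A|=1014.8195
8. ⊥bis P2·P7 via (36.085,19.705): [(48.9848, 22.0487) (45.305, 23.8281) (38.584, 23.0111) (21.1909, 0) (46.7734, 0)]  |A|=417.5506
9. ⊥bis P2·P8 via (56.52,24.58): [(48.9848, 22.0487) (45.305, 23.8281) (38.584, 23.0111) (21.1909, 0) (46.7734, 0)]  |A|=417.5506
10. canonical 5-gon: [(48.9848, 22.0487) (45.305, 23.8281) (38.584, 23.0111) (21.1909, 0) (46.7734, 0)]
11. shoelace: 417.5506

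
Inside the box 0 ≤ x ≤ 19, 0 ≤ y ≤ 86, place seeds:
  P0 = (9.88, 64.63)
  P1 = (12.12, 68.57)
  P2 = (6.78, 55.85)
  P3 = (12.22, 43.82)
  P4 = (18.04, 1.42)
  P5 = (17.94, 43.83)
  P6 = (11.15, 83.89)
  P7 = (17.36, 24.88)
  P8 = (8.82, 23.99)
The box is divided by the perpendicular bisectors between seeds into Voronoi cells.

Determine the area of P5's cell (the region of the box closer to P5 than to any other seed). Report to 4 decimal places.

1. box [0,19]×[0,86]: [(0, 0) (19, 0) (19, 86) (0, 86)]
2. ⊥bis P5·P0 via (13.91,54.23): [(0, 48.8399) (0, 0) (19, 0) (19, 56.2024)]  |A|=997.9014
3. ⊥bis P5·P1 via (15.03,56.2): [(0, 48.8399) (0, 0) (19, 0) (19, 56.2024)]  |A|=997.9014
4. ⊥bis P5·P2 via (12.36,49.84): [(0, 38.3643) (0, 0) (19, 0) (19, 56.0049)]  |A|=896.5079
5. ⊥bis P5·P3 via (15.08,43.825): [(15.0651, 52.3516) (15.1566, 0) (19, 0) (19, 56.0049)]  |A|=210.7906
6. ⊥bis P5·P4 via (17.99,22.625): [(15.0651, 52.3516) (15.1171, 22.6182) (19, 22.6274) (19, 56.0049)]  |A|=123.3951
7. ⊥bis P5·P6 via (14.545,63.86): [(15.0651, 52.3516) (15.1171, 22.6182) (19, 22.6274) (19, 56.0049)]  |A|=123.3951
8. ⊥bis P5·P7 via (17.65,34.355): [(15.0651, 52.3516) (15.0964, 34.4332) (19, 34.3137) (19, 56.0049)]  |A|=77.6476
9. ⊥bis P5·P8 via (13.38,33.91): [(15.0651, 52.3516) (15.0964, 34.4332) (19, 34.3137) (19, 56.0049)]  |A|=77.6476
10. canonical 4-gon: [(15.0651, 52.3516) (15.0964, 34.4332) (19, 34.3137) (19, 56.0049)]
11. shoelace: 77.6476

Area of P5's cell: 77.6476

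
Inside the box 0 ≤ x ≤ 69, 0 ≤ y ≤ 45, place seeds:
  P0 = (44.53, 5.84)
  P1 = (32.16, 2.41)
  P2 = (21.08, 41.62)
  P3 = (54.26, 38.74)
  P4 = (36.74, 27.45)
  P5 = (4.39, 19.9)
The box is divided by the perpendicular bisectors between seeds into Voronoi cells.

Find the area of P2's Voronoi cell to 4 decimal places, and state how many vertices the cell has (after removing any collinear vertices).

Area of P2's cell: 429.3111 (5 vertices)

1. box [0,69]×[0,45]: [(0, 0) (69, 0) (69, 45) (0, 45)]
2. ⊥bis P2·P0 via (32.805,23.73): [(0, 2.2298) (65.2588, 45) (0, 45)]  |A|=1395.5651
3. ⊥bis P2·P1 via (26.62,22.015): [(0, 14.4927) (32.8929, 23.7876) (65.2588, 45) (0, 45)]  |A|=1193.8841
4. ⊥bis P2·P3 via (37.67,40.18): [(0, 14.4927) (32.8929, 23.7876) (36.4495, 26.1186) (38.0884, 45) (0, 45)]  |A|=937.3763
5. ⊥bis P2·P4 via (28.91,34.535): [(0, 14.4927) (14.4761, 18.5834) (38.0575, 44.6444) (38.0884, 45) (0, 45)]  |A|=727.6877
6. ⊥bis P2·P5 via (12.735,30.76): [(0, 40.5458) (20.2612, 24.9768) (38.0575, 44.6444) (38.0884, 45) (0, 45)]  |A|=429.3111
7. canonical 5-gon: [(0, 40.5458) (20.2612, 24.9768) (38.0575, 44.6444) (38.0884, 45) (0, 45)]
8. shoelace: 429.3111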